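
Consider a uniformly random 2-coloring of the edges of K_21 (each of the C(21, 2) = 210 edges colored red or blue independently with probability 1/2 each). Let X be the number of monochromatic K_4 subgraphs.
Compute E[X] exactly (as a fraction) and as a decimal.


Let X = Σ_S X_S over the C(21, 4) = 5985 subsets S of size 4, where X_S = 1 if the K_4 on S is monochromatic.
For a fixed S, the K_4 on S has C(4, 2) = 6 edges. P[all 6 edges red] = (1/2)^6, and likewise for blue, so P[monochromatic] = 2·(1/2)^6 = 2^{1 − 6} = 1/32.
Summing: E[X] = C(21, 4) · 2^{1 − 6} = 5985 · 1/32 = 5985/32.
Numerically: E[X] ≈ 187.031250.

E[X] = C(21,4)·2^(1−C(4,2)) = 5985/32 ≈ 187.031250.


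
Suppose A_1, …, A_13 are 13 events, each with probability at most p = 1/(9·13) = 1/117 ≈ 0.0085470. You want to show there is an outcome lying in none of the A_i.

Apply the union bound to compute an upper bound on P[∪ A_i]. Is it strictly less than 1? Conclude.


Union bound: P[∪_{i=1}^{13} A_i] ≤ Σ_i P[A_i] ≤ 13·p = 13·(1/117) = 1/9.
Numerically: 1/9 ≈ 0.1111111.
Is 1/9 < 1? YES.
Since P[∪ A_i] ≤ 1/9 < 1, the complement has P[∩ A_i^c] ≥ 1 − 1/9 = 8/9 > 0, so some outcome avoids every A_i.

13·p = 1/9 ≈ 0.1111111; existence CERTIFIED by the union bound.


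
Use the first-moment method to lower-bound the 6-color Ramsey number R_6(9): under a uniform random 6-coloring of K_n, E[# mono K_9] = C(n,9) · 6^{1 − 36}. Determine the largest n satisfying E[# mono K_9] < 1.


We need C(n, 9) · 6^{1 − 36} < 1, i.e. C(n, 9) < 6^{36 − 1} = 1719070799748422591028658176.
Check values of n near the boundary:
  n = 4405: C(4405, 9) = 1706862792900636302463627150; 1706862792900636302463627150 < 1719070799748422591028658176? YES
  n = 4406: C(4406, 9) = 1710356485221788389505285700; 1710356485221788389505285700 < 1719070799748422591028658176? YES
  n = 4407: C(4407, 9) = 1713856532599459170657070050; 1713856532599459170657070050 < 1719070799748422591028658176? YES
  n = 4408: C(4408, 9) = 1717362945146264156457459600; 1717362945146264156457459600 < 1719070799748422591028658176? YES
  n = 4409: C(4409, 9) = 1720875732988608787686577131; 1720875732988608787686577131 < 1719070799748422591028658176? NO
The largest n with C(n, 9) < 1719070799748422591028658176 is n = 4408 (where E[X] = 35778394690547169926197075/35813974994758803979763712 ≈ 0.999). Hence R_6(9) > 4408, i.e. R_6(9) ≥ 4409.

Largest n = 4408; hence R_6(9) > 4408.


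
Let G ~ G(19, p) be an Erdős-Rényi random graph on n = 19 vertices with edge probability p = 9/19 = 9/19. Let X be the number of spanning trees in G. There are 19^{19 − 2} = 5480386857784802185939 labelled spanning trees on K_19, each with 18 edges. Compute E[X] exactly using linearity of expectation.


K_19 has 19^{19 − 2} = 5480386857784802185939 labelled spanning trees.
For each such spanning tree H, let X_H = 1 if all 18 edges of H are present in G. Then P[X_H = 1] = p^{18} = (9/19)^{18} = 150094635296999121/104127350297911241532841.
By linearity: E[X] = Σ_H E[X_H] = 5480386857784802185939 · p^{18} = 5480386857784802185939 · 150094635296999121/104127350297911241532841 = 150094635296999121/19.
Numerically: E[X] ≈ 7.9e+15.

E[X] = 5480386857784802185939 · (9/19)^{18} = 150094635296999121/19 ≈ 7.9e+15.


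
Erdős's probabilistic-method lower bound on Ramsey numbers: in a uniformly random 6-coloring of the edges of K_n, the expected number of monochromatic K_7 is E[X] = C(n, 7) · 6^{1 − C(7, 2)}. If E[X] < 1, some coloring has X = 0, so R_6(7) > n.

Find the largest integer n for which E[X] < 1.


We need C(n, 7) · 6^{1 − 21} < 1, i.e. C(n, 7) < 6^{21 − 1} = 3656158440062976.
Check values of n near the boundary:
  n = 566: C(566, 7) = 3557206237959440; 3557206237959440 < 3656158440062976? YES
  n = 567: C(567, 7) = 3601671315933933; 3601671315933933 < 3656158440062976? YES
  n = 568: C(568, 7) = 3646611956239704; 3646611956239704 < 3656158440062976? YES
  n = 569: C(569, 7) = 3692032389858348; 3692032389858348 < 3656158440062976? NO
The largest n with C(n, 7) < 3656158440062976 is n = 568 (where E[X] = 16882462760369/16926659444736 ≈ 0.9973889). Hence R_6(7) > 568, i.e. R_6(7) ≥ 569.

Largest n = 568; hence R_6(7) > 568.


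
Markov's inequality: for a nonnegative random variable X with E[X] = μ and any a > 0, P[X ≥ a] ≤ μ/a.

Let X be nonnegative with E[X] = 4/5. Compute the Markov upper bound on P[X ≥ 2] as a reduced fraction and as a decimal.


μ = E[X] = 4/5, a = 2.
Markov: P[X ≥ 2] ≤ μ/a = (4/5)/2 = 2/5.
Numerically: ≈ 0.400000.
(Since a = 2 > μ = 0.800000, the bound 2/5 is < 1 and informative.)

P[X ≥ 2] ≤ 2/5 ≈ 0.400000.


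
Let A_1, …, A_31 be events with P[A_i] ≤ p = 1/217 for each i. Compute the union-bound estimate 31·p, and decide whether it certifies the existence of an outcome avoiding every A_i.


Union bound: P[∪_{i=1}^{31} A_i] ≤ Σ_i P[A_i] ≤ 31·p = 31·(1/217) = 1/7.
Numerically: 1/7 ≈ 0.1428571.
Is 1/7 < 1? YES.
Since P[∪ A_i] ≤ 1/7 < 1, the complement has P[∩ A_i^c] ≥ 1 − 1/7 = 6/7 > 0, so some outcome avoids every A_i.

31·p = 1/7 ≈ 0.1428571; existence CERTIFIED by the union bound.


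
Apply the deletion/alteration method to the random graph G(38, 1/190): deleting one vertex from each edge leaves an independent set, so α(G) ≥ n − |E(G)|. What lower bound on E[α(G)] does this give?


E[|E(G)|] = C(38, 2)·p = 703 · (1/190) = 37/10.
E[α(G)] ≥ n − E[|E(G)|] = 38 − 37/10 = 343/10.
Numerically: ≈ 34.300.
(This is only a lower bound; the true E[α(G)] may be larger.)

E[α(G)] ≥ 343/10 ≈ 34.300.


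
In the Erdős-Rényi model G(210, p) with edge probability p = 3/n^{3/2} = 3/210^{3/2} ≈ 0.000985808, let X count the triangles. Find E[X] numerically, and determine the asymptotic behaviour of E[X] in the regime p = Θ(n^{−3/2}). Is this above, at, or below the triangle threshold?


Number of potential triangles: C(210, 3) = 1521520.
Each occurs with probability p³ ≈ (0.000985808)³ ≈ 9.58025211e-10.
By linearity: E[X] = C(210, 3)·p³ ≈ 1521520 · 9.58025211e-10 ≈ 0.001458.
Since α = 3/2 > 1, p = c/n^{3/2} = o(1/n) is below the triangle threshold p ~ 1/n. Asymptotically E[X] ~ (c³/6)·n^{3(1−α)} = (3³/6)·n^{-1.5} → 0, so by Markov's inequality G has no triangles w.h.p.

E[X] ≈ 0.001458; in regime p = Θ(1/n^{3/2}) E[X] tends to 0 (below the triangle threshold p ~ 1/n).


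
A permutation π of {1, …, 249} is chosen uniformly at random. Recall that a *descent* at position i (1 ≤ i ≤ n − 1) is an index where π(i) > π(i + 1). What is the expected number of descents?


Write X = Σ X_I over i = 1, …, 248, with X_I the indicator of one descent.
There are 248 indicators.
For each fixed i, the pair (π(i), π(i+1)) is a uniformly random ordered pair of distinct values from {1, …, 249}; by symmetry P[π(i) > π(i+1)] = 1/2.
By linearity: E[X] = 248 · (1/2) = (249 − 1) · (1/2) = 124 ≈ 124.000000.

E[X] = 124 = 124.000000.


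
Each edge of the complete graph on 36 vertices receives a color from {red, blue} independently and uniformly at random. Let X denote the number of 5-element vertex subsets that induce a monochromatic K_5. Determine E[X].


Let X = Σ_S X_S over the C(36, 5) = 376992 subsets S of size 5, where X_S = 1 if the K_5 on S is monochromatic.
For a fixed S, the K_5 on S has C(5, 2) = 10 edges. P[all 10 edges red] = (1/2)^10, and likewise for blue, so P[monochromatic] = 2·(1/2)^10 = 2^{1 − 10} = 1/512.
Summing: E[X] = C(36, 5) · 2^{1 − 10} = 376992 · 1/512 = 11781/16.
Numerically: E[X] ≈ 736.312500.

E[X] = C(36,5)·2^(1−C(5,2)) = 11781/16 ≈ 736.312500.


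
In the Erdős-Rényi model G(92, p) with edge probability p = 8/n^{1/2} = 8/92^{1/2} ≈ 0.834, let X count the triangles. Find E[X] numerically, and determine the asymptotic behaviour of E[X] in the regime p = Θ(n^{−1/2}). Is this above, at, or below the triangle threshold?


Number of potential triangles: C(92, 3) = 125580.
Each occurs with probability p³ ≈ (0.834)³ ≈ 5.80214e-01.
By linearity: E[X] = C(92, 3)·p³ ≈ 125580 · 5.80214e-01 ≈ 72863.277.
Since α = 1/2 < 1, p = c/n^{1/2} ≫ 1/n is above the triangle threshold p ~ 1/n. Asymptotically E[X] ~ (c³/6)·n^{3(1−α)} = (8³/6)·n^{1.5} → ∞; triangles are abundant w.h.p.

E[X] ≈ 72863.277; in regime p = Θ(1/n^{1/2}) E[X] diverges (above the triangle threshold p ~ 1/n).


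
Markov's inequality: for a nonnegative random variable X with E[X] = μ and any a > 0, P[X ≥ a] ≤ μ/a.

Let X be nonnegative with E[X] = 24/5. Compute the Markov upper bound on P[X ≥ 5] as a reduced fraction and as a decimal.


μ = E[X] = 24/5, a = 5.
Markov: P[X ≥ 5] ≤ μ/a = (24/5)/5 = 24/25.
Numerically: ≈ 0.960000.
(Since a = 5 > μ = 4.800000, the bound 24/25 is < 1 and informative.)

P[X ≥ 5] ≤ 24/25 ≈ 0.960000.


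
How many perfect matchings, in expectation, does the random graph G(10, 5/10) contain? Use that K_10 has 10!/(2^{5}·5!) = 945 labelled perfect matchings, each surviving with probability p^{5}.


K_10 has 10!/(2^{5}·5!) = 945 labelled perfect matchings.
For each such perfect matching H, let X_H = 1 if all 5 edges of H are present in G. Then P[X_H = 1] = p^{5} = (1/2)^{5} = 1/32.
Summing the indicators: E[X] = Σ_H E[X_H] = 945 · p^{5} = 945 · 1/32 = 945/32.
Numerically: E[X] ≈ 29.5.

E[X] = 945 · (1/2)^{5} = 945/32 ≈ 29.5.


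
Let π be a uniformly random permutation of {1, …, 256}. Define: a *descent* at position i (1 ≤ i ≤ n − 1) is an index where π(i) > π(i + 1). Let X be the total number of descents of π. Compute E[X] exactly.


Write X = Σ X_I over i = 1, …, 255, with X_I the indicator of one descent.
There are 255 indicators.
For each fixed i, the pair (π(i), π(i+1)) is a uniformly random ordered pair of distinct values from {1, …, 256}; by symmetry P[π(i) > π(i+1)] = 1/2.
By linearity: E[X] = 255 · (1/2) = (256 − 1) · (1/2) = 255/2 ≈ 127.50000.

E[X] = 255/2 = 127.50000.


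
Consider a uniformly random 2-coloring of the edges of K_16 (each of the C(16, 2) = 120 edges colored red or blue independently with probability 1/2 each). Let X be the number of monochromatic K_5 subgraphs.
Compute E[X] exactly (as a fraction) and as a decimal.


Let X = Σ_S X_S over the C(16, 5) = 4368 subsets S of size 5, where X_S = 1 if the K_5 on S is monochromatic.
For a fixed S, the K_5 on S has C(5, 2) = 10 edges. P[all 10 edges red] = (1/2)^10, and likewise for blue, so P[monochromatic] = 2·(1/2)^10 = 2^{1 − 10} = 1/512.
By linearity: E[X] = C(16, 5) · 2^{1 − 10} = 4368 · 1/512 = 273/32.
Numerically: E[X] ≈ 8.53125.

E[X] = C(16,5)·2^(1−C(5,2)) = 273/32 ≈ 8.53125.


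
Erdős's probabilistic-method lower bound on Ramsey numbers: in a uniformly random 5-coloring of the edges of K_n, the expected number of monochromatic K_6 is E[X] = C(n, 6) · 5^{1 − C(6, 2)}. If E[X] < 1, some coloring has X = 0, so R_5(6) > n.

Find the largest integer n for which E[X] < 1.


We need C(n, 6) · 5^{1 − 15} < 1, i.e. C(n, 6) < 5^{15 − 1} = 6103515625.
Check values of n near the boundary:
  n = 126: C(126, 6) = 4925156775; 4925156775 < 6103515625? YES
  n = 127: C(127, 6) = 5169379425; 5169379425 < 6103515625? YES
  n = 128: C(128, 6) = 5423611200; 5423611200 < 6103515625? YES
  n = 129: C(129, 6) = 5688177600; 5688177600 < 6103515625? YES
  n = 130: C(130, 6) = 5963412000; 5963412000 < 6103515625? YES
  n = 131: C(131, 6) = 6249655776; 6249655776 < 6103515625? NO
  n = 132: C(132, 6) = 6547258432; 6547258432 < 6103515625? NO
The largest n with C(n, 6) < 6103515625 is n = 130 (where E[X] = 47707296/48828125 ≈ 0.97705). Hence R_5(6) > 130, i.e. R_5(6) ≥ 131.

Largest n = 130; hence R_5(6) > 130.


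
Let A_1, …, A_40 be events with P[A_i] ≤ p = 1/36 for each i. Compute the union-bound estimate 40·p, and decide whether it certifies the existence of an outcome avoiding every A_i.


Union bound: P[∪_{i=1}^{40} A_i] ≤ Σ_i P[A_i] ≤ 40·p = 40·(1/36) = 10/9.
Numerically: 10/9 ≈ 1.1111111.
Is 10/9 < 1? NO.
Since the bound 10/9 is ≥ 1, the union bound is uninformative here; it does NOT by itself certify existence.

40·p = 10/9 ≈ 1.1111111; existence NOT certified by the union bound.


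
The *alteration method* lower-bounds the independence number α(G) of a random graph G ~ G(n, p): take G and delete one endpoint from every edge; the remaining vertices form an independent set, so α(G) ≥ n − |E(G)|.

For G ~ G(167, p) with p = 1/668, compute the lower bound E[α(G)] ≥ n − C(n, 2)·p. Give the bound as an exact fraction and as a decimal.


E[|E(G)|] = C(167, 2)·p = 13861 · (1/668) = 83/4.
E[α(G)] ≥ n − E[|E(G)|] = 167 − 83/4 = 585/4.
Numerically: ≈ 146.25000.
(This is only a lower bound; the true E[α(G)] may be larger.)

E[α(G)] ≥ 585/4 ≈ 146.25000.


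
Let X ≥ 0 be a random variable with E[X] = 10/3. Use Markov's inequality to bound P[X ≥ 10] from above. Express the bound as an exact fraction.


μ = E[X] = 10/3, a = 10.
Markov: P[X ≥ 10] ≤ μ/a = (10/3)/10 = 1/3.
Numerically: ≈ 0.333.
(Since a = 10 > μ = 3.333, the bound 1/3 is < 1 and informative.)

P[X ≥ 10] ≤ 1/3 ≈ 0.333.


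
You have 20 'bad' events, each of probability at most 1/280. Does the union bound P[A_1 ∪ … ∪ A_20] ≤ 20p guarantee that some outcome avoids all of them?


Union bound: P[∪_{i=1}^{20} A_i] ≤ Σ_i P[A_i] ≤ 20·p = 20·(1/280) = 1/14.
Numerically: 1/14 ≈ 0.0714286.
Is 1/14 < 1? YES.
Since P[∪ A_i] ≤ 1/14 < 1, the complement has P[∩ A_i^c] ≥ 1 − 1/14 = 13/14 > 0, so some outcome avoids every A_i.

20·p = 1/14 ≈ 0.0714286; existence CERTIFIED by the union bound.


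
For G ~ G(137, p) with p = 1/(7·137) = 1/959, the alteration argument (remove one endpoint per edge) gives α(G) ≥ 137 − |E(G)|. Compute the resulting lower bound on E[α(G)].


E[|E(G)|] = C(137, 2)·p = 9316 · (1/959) = 68/7.
E[α(G)] ≥ n − E[|E(G)|] = 137 − 68/7 = 891/7.
Numerically: ≈ 127.2857.
(This is only a lower bound; the true E[α(G)] may be larger.)

E[α(G)] ≥ 891/7 ≈ 127.2857.


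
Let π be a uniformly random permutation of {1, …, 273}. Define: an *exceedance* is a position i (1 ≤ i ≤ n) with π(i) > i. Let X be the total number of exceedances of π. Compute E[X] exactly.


Write X = Σ_{i=1}^{273} X_i, where X_i = 1_{π(i) > i}.
For each fixed i, π(i) is uniform over {1, …, 273} (marginal of a uniform permutation), so P[π(i) > i] = (n − i)/n. Summing: Σ_{i=1}^{273} (n − i)/n = (0 + 1 + … + 272)/273 = 273(273 − 1)/(2·273) = (273 − 1)/2.
Hence E[X] = Σ_{i=1}^{273} (273 − i)/273 = 136 ≈ 136.000.

E[X] = 136 = 136.000.


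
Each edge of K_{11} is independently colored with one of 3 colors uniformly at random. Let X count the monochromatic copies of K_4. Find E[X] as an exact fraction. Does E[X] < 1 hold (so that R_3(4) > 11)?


E[X] = C(11, 4) · 3^{1 − 6} = 330 · 3^{−5} = 330/243.
As a reduced fraction: E[X] = 110/81 ≈ 1.358.
Is E[X] < 1? NO.
Since E[X] ≥ 1, the first-moment bound is inconclusive at n = 11; it does NOT by itself certify R_3(4) > 11.

E[X] = 110/81 ≈ 1.358; E[X] ≥ 1; first-moment method inconclusive here.


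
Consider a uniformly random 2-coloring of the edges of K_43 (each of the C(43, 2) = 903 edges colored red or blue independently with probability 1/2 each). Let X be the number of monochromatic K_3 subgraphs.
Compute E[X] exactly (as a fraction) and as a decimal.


Let X = Σ_S X_S over the C(43, 3) = 12341 subsets S of size 3, where X_S = 1 if the K_3 on S is monochromatic.
For a fixed S, the K_3 on S has C(3, 2) = 3 edges. P[all 3 edges red] = (1/2)^3, and likewise for blue, so P[monochromatic] = 2·(1/2)^3 = 2^{1 − 3} = 1/4.
Summing: E[X] = C(43, 3) · 2^{1 − 3} = 12341 · 1/4 = 12341/4.
Numerically: E[X] ≈ 3085.250000.

E[X] = C(43,3)·2^(1−C(3,2)) = 12341/4 ≈ 3085.250000.


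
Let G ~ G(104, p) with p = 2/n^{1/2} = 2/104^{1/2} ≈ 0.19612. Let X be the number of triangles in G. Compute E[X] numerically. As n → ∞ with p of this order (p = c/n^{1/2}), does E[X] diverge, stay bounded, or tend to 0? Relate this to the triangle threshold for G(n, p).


Number of potential triangles: C(104, 3) = 182104.
Each occurs with probability p³ ≈ (0.19612)³ ≈ 7.5429283e-03.
By linearity: E[X] = C(104, 3)·p³ ≈ 182104 · 7.5429283e-03 ≈ 1373.59741.
Since α = 1/2 < 1, p = c/n^{1/2} ≫ 1/n is above the triangle threshold p ~ 1/n. Asymptotically E[X] ~ (c³/6)·n^{3(1−α)} = (2³/6)·n^{1.5} → ∞; triangles are abundant w.h.p.

E[X] ≈ 1373.59741; in regime p = Θ(1/n^{1/2}) E[X] diverges (above the triangle threshold p ~ 1/n).


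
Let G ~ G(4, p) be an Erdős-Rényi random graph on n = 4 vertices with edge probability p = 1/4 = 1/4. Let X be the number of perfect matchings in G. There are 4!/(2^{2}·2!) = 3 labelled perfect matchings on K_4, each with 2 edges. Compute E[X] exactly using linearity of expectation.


K_4 has 4!/(2^{2}·2!) = 3 labelled perfect matchings.
For each such perfect matching H, let X_H = 1 if all 2 edges of H are present in G. Then P[X_H = 1] = p^{2} = (1/4)^{2} = 1/16.
By linearity of expectation: E[X] = Σ_H E[X_H] = 3 · p^{2} = 3 · 1/16 = 3/16.
Numerically: E[X] ≈ 0.188.

E[X] = 3 · (1/4)^{2} = 3/16 ≈ 0.188.


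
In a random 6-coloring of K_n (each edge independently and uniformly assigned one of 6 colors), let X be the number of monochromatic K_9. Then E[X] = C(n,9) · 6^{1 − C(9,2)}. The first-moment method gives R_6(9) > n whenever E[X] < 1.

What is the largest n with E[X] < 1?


We need C(n, 9) · 6^{1 − 36} < 1, i.e. C(n, 9) < 6^{36 − 1} = 1719070799748422591028658176.
Check values of n near the boundary:
  n = 4407: C(4407, 9) = 1713856532599459170657070050; 1713856532599459170657070050 < 1719070799748422591028658176? YES
  n = 4408: C(4408, 9) = 1717362945146264156457459600; 1717362945146264156457459600 < 1719070799748422591028658176? YES
  n = 4409: C(4409, 9) = 1720875732988608787686577131; 1720875732988608787686577131 < 1719070799748422591028658176? NO
  n = 4410: C(4410, 9) = 1724394906266704102180823710; 1724394906266704102180823710 < 1719070799748422591028658176? NO
The largest n with C(n, 9) < 1719070799748422591028658176 is n = 4408 (where E[X] = 35778394690547169926197075/35813974994758803979763712 ≈ 0.99901). Hence R_6(9) > 4408, i.e. R_6(9) ≥ 4409.

Largest n = 4408; hence R_6(9) > 4408.


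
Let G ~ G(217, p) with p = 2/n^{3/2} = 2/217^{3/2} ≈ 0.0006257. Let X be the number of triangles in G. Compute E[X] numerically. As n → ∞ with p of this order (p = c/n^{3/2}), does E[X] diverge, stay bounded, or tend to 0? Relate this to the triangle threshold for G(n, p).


Number of potential triangles: C(217, 3) = 1679580.
Each occurs with probability p³ ≈ (0.0006257)³ ≈ 2.449183e-10.
By linearity: E[X] = C(217, 3)·p³ ≈ 1679580 · 2.449183e-10 ≈ 0.0004.
Since α = 3/2 > 1, p = c/n^{3/2} = o(1/n) is below the triangle threshold p ~ 1/n. Asymptotically E[X] ~ (c³/6)·n^{3(1−α)} = (2³/6)·n^{-1.5} → 0, so by Markov's inequality G has no triangles w.h.p.

E[X] ≈ 0.0004; in regime p = Θ(1/n^{3/2}) E[X] tends to 0 (below the triangle threshold p ~ 1/n).


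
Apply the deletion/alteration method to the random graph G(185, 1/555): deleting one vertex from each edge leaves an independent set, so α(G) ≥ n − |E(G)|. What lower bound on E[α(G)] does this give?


E[|E(G)|] = C(185, 2)·p = 17020 · (1/555) = 92/3.
E[α(G)] ≥ n − E[|E(G)|] = 185 − 92/3 = 463/3.
Numerically: ≈ 154.3333.
(This is only a lower bound; the true E[α(G)] may be larger.)

E[α(G)] ≥ 463/3 ≈ 154.3333.


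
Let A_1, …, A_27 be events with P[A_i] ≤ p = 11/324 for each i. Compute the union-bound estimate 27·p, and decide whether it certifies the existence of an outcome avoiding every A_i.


Union bound: P[∪_{i=1}^{27} A_i] ≤ Σ_i P[A_i] ≤ 27·p = 27·(11/324) = 11/12.
Numerically: 11/12 ≈ 0.9166667.
Is 11/12 < 1? YES.
Since P[∪ A_i] ≤ 11/12 < 1, the complement has P[∩ A_i^c] ≥ 1 − 11/12 = 1/12 > 0, so some outcome avoids every A_i.

27·p = 11/12 ≈ 0.9166667; existence CERTIFIED by the union bound.


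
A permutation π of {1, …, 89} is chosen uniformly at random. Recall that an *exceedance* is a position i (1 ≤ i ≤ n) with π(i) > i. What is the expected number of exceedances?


Write X = Σ_{i=1}^{89} X_i, where X_i = 1_{π(i) > i}.
For each fixed i, π(i) is uniform over {1, …, 89} (marginal of a uniform permutation), so P[π(i) > i] = (n − i)/n. Summing: Σ_{i=1}^{89} (n − i)/n = (0 + 1 + … + 88)/89 = 89(89 − 1)/(2·89) = (89 − 1)/2.
Hence E[X] = Σ_{i=1}^{89} (89 − i)/89 = 44 ≈ 44.0000.

E[X] = 44 = 44.0000.


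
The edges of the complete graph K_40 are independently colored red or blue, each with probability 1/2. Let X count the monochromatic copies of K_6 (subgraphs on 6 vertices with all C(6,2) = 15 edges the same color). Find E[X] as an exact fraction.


Let X = Σ_S X_S over the C(40, 6) = 3838380 subsets S of size 6, where X_S = 1 if the K_6 on S is monochromatic.
For a fixed S, the K_6 on S has C(6, 2) = 15 edges. P[all 15 edges red] = (1/2)^15, and likewise for blue, so P[monochromatic] = 2·(1/2)^15 = 2^{1 − 15} = 1/16384.
Summing: E[X] = C(40, 6) · 2^{1 − 15} = 3838380 · 1/16384 = 959595/4096.
Numerically: E[X] ≈ 234.276.

E[X] = C(40,6)·2^(1−C(6,2)) = 959595/4096 ≈ 234.276.


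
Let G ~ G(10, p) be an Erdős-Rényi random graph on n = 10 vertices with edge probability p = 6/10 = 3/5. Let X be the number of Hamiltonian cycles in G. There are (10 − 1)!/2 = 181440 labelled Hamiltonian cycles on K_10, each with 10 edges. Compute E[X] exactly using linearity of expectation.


K_10 has (10 − 1)!/2 = 181440 labelled Hamiltonian cycles.
For each such Hamiltonian cycle H, let X_H = 1 if all 10 edges of H are present in G. Then P[X_H = 1] = p^{10} = (3/5)^{10} = 59049/9765625.
By linearity: E[X] = Σ_H E[X_H] = 181440 · p^{10} = 181440 · 59049/9765625 = 2142770112/1953125.
Numerically: E[X] ≈ 1097.

E[X] = 181440 · (3/5)^{10} = 2142770112/1953125 ≈ 1097.


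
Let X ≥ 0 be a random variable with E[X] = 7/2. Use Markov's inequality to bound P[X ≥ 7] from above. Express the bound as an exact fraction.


μ = E[X] = 7/2, a = 7.
Markov: P[X ≥ 7] ≤ μ/a = (7/2)/7 = 1/2.
Numerically: ≈ 0.500.
(Since a = 7 > μ = 3.500, the bound 1/2 is < 1 and informative.)

P[X ≥ 7] ≤ 1/2 ≈ 0.500.


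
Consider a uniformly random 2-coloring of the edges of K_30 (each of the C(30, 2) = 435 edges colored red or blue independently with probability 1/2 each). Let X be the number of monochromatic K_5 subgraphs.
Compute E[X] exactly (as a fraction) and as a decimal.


Let X = Σ_S X_S over the C(30, 5) = 142506 subsets S of size 5, where X_S = 1 if the K_5 on S is monochromatic.
For a fixed S, the K_5 on S has C(5, 2) = 10 edges. P[all 10 edges red] = (1/2)^10, and likewise for blue, so P[monochromatic] = 2·(1/2)^10 = 2^{1 − 10} = 1/512.
Summing: E[X] = C(30, 5) · 2^{1 − 10} = 142506 · 1/512 = 71253/256.
Numerically: E[X] ≈ 278.33203.

E[X] = C(30,5)·2^(1−C(5,2)) = 71253/256 ≈ 278.33203.


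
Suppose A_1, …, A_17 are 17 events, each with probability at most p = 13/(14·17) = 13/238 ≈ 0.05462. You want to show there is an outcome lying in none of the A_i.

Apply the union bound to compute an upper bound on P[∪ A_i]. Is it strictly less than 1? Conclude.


Union bound: P[∪_{i=1}^{17} A_i] ≤ Σ_i P[A_i] ≤ 17·p = 17·(13/238) = 13/14.
Numerically: 13/14 ≈ 0.92857.
Is 13/14 < 1? YES.
Since P[∪ A_i] ≤ 13/14 < 1, the complement has P[∩ A_i^c] ≥ 1 − 13/14 = 1/14 > 0, so some outcome avoids every A_i.

17·p = 13/14 ≈ 0.92857; existence CERTIFIED by the union bound.


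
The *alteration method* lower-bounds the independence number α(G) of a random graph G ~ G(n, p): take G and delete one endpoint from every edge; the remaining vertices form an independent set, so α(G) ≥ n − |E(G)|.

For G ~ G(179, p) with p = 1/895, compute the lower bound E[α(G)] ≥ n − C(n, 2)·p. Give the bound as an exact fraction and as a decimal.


E[|E(G)|] = C(179, 2)·p = 15931 · (1/895) = 89/5.
E[α(G)] ≥ n − E[|E(G)|] = 179 − 89/5 = 806/5.
Numerically: ≈ 161.20000.
(This is only a lower bound; the true E[α(G)] may be larger.)

E[α(G)] ≥ 806/5 ≈ 161.20000.


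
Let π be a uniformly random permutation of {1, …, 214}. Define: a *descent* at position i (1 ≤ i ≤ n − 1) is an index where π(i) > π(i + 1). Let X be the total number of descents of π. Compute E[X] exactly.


Write X = Σ X_I over i = 1, …, 213, with X_I the indicator of one descent.
There are 213 indicators.
For each fixed i, the pair (π(i), π(i+1)) is a uniformly random ordered pair of distinct values from {1, …, 214}; by symmetry P[π(i) > π(i+1)] = 1/2.
By linearity: E[X] = 213 · (1/2) = (214 − 1) · (1/2) = 213/2 ≈ 106.5000.

E[X] = 213/2 = 106.5000.


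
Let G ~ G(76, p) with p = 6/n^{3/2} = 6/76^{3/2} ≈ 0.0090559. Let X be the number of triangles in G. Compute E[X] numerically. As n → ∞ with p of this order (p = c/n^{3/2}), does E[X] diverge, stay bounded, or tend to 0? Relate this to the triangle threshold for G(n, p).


Number of potential triangles: C(76, 3) = 70300.
Each occurs with probability p³ ≈ (0.0090559)³ ≈ 7.4266437e-07.
By linearity: E[X] = C(76, 3)·p³ ≈ 70300 · 7.4266437e-07 ≈ 0.05221.
Since α = 3/2 > 1, p = c/n^{3/2} = o(1/n) is below the triangle threshold p ~ 1/n. Asymptotically E[X] ~ (c³/6)·n^{3(1−α)} = (6³/6)·n^{-1.5} → 0, so by Markov's inequality G has no triangles w.h.p.

E[X] ≈ 0.05221; in regime p = Θ(1/n^{3/2}) E[X] tends to 0 (below the triangle threshold p ~ 1/n).


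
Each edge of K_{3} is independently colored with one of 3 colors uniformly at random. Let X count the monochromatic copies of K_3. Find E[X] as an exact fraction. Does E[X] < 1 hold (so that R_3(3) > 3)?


E[X] = C(3, 3) · 3^{1 − 3} = 1 · 3^{−2} = 1/9.
As a reduced fraction: E[X] = 1/9 ≈ 0.11111.
Is E[X] < 1? YES.
Since E[X] < 1, there exists a 3-coloring of K_{3} with no monochromatic K_3; hence R_3(3) > 3.

E[X] = 1/9 ≈ 0.11111; E[X] < 1, so R_3(3) > 3.


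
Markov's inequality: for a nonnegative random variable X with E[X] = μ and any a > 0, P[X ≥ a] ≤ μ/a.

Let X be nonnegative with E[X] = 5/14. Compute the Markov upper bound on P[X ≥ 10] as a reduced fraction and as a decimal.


μ = E[X] = 5/14, a = 10.
Markov: P[X ≥ 10] ≤ μ/a = (5/14)/10 = 1/28.
Numerically: ≈ 0.036.
(Since a = 10 > μ = 0.357, the bound 1/28 is < 1 and informative.)

P[X ≥ 10] ≤ 1/28 ≈ 0.036.


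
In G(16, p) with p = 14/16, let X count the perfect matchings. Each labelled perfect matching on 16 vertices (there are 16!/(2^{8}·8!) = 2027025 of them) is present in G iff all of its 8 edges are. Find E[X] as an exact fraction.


K_16 has 16!/(2^{8}·8!) = 2027025 labelled perfect matchings.
For each such perfect matching H, let X_H = 1 if all 8 edges of H are present in G. Then P[X_H = 1] = p^{8} = (7/8)^{8} = 5764801/16777216.
By linearity of expectation: E[X] = Σ_H E[X_H] = 2027025 · p^{8} = 2027025 · 5764801/16777216 = 11685395747025/16777216.
Numerically: E[X] ≈ 6.97e+05.

E[X] = 2027025 · (7/8)^{8} = 11685395747025/16777216 ≈ 6.97e+05.


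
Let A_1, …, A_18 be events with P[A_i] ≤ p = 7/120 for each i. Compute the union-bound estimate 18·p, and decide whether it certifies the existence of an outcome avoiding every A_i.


Union bound: P[∪_{i=1}^{18} A_i] ≤ Σ_i P[A_i] ≤ 18·p = 18·(7/120) = 21/20.
Numerically: 21/20 ≈ 1.050.
Is 21/20 < 1? NO.
Since the bound 21/20 is ≥ 1, the union bound is uninformative here; it does NOT by itself certify existence.

18·p = 21/20 ≈ 1.050; existence NOT certified by the union bound.


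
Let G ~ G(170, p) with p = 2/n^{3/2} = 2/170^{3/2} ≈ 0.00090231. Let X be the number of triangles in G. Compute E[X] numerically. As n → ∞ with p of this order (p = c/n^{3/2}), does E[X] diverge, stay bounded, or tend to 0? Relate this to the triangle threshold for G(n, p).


Number of potential triangles: C(170, 3) = 804440.
Each occurs with probability p³ ≈ (0.00090231)³ ≈ 7.3463200e-10.
By linearity: E[X] = C(170, 3)·p³ ≈ 804440 · 7.3463200e-10 ≈ 0.00059.
Since α = 3/2 > 1, p = c/n^{3/2} = o(1/n) is below the triangle threshold p ~ 1/n. Asymptotically E[X] ~ (c³/6)·n^{3(1−α)} = (2³/6)·n^{-1.5} → 0, so by Markov's inequality G has no triangles w.h.p.

E[X] ≈ 0.00059; in regime p = Θ(1/n^{3/2}) E[X] tends to 0 (below the triangle threshold p ~ 1/n).


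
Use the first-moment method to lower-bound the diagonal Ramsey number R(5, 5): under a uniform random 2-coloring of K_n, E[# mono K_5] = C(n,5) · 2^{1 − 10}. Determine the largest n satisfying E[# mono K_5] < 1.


We need C(n, 5) · 2^{1 − 10} < 1, i.e. C(n, 5) < 2^{10 − 1} = 512.
Check values of n near the boundary:
  n = 9: C(9, 5) = 126; 126 < 512? YES
  n = 10: C(10, 5) = 252; 252 < 512? YES
  n = 11: C(11, 5) = 462; 462 < 512? YES
  n = 12: C(12, 5) = 792; 792 < 512? NO
  n = 13: C(13, 5) = 1287; 1287 < 512? NO
The largest n with C(n, 5) < 512 is n = 11 (where E[X] = 231/256 ≈ 0.90234). Hence R(5, 5) > 11, i.e. R(5, 5) ≥ 12.

Largest n = 11; hence R(5, 5) > 11.


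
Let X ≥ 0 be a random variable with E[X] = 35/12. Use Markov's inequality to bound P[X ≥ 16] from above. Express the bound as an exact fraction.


μ = E[X] = 35/12, a = 16.
Markov: P[X ≥ 16] ≤ μ/a = (35/12)/16 = 35/192.
Numerically: ≈ 0.18229.
(Since a = 16 > μ = 2.91667, the bound 35/192 is < 1 and informative.)

P[X ≥ 16] ≤ 35/192 ≈ 0.18229.


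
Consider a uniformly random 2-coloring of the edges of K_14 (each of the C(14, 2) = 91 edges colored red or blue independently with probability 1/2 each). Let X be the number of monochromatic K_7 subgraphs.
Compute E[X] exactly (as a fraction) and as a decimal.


Let X = Σ_S X_S over the C(14, 7) = 3432 subsets S of size 7, where X_S = 1 if the K_7 on S is monochromatic.
For a fixed S, the K_7 on S has C(7, 2) = 21 edges. P[all 21 edges red] = (1/2)^21, and likewise for blue, so P[monochromatic] = 2·(1/2)^21 = 2^{1 − 21} = 1/1048576.
By linearity of expectation: E[X] = C(14, 7) · 2^{1 − 21} = 3432 · 1/1048576 = 429/131072.
Numerically: E[X] ≈ 0.00327.

E[X] = C(14,7)·2^(1−C(7,2)) = 429/131072 ≈ 0.00327.


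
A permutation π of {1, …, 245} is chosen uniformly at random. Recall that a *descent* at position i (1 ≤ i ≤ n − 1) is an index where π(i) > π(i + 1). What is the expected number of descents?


Write X = Σ X_I over i = 1, …, 244, with X_I the indicator of one descent.
There are 244 indicators.
For each fixed i, the pair (π(i), π(i+1)) is a uniformly random ordered pair of distinct values from {1, …, 245}; by symmetry P[π(i) > π(i+1)] = 1/2.
By linearity: E[X] = 244 · (1/2) = (245 − 1) · (1/2) = 122 ≈ 122.000.

E[X] = 122 = 122.000.


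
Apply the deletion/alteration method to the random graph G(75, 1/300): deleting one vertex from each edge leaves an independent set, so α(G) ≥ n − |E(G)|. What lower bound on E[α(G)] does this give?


E[|E(G)|] = C(75, 2)·p = 2775 · (1/300) = 37/4.
E[α(G)] ≥ n − E[|E(G)|] = 75 − 37/4 = 263/4.
Numerically: ≈ 65.750000.
(This is only a lower bound; the true E[α(G)] may be larger.)

E[α(G)] ≥ 263/4 ≈ 65.750000.


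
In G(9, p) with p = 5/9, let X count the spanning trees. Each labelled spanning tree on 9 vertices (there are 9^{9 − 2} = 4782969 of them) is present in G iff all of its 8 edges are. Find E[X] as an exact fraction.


K_9 has 9^{9 − 2} = 4782969 labelled spanning trees.
For each such spanning tree H, let X_H = 1 if all 8 edges of H are present in G. Then P[X_H = 1] = p^{8} = (5/9)^{8} = 390625/43046721.
By linearity of expectation: E[X] = Σ_H E[X_H] = 4782969 · p^{8} = 4782969 · 390625/43046721 = 390625/9.
Numerically: E[X] ≈ 4.34e+04.

E[X] = 4782969 · (5/9)^{8} = 390625/9 ≈ 4.34e+04.


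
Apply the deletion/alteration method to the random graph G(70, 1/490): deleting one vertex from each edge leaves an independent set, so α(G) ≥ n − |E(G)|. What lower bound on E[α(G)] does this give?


E[|E(G)|] = C(70, 2)·p = 2415 · (1/490) = 69/14.
E[α(G)] ≥ n − E[|E(G)|] = 70 − 69/14 = 911/14.
Numerically: ≈ 65.0714.
(This is only a lower bound; the true E[α(G)] may be larger.)

E[α(G)] ≥ 911/14 ≈ 65.0714.


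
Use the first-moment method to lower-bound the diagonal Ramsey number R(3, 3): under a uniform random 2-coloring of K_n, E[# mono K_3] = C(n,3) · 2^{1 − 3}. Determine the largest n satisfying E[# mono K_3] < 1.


We need C(n, 3) · 2^{1 − 3} < 1, i.e. C(n, 3) < 2^{3 − 1} = 4.
Check values of n near the boundary:
  n = 3: C(3, 3) = 1; 1 < 4? YES
  n = 4: C(4, 3) = 4; 4 < 4? NO
  n = 5: C(5, 3) = 10; 10 < 4? NO
The largest n with C(n, 3) < 4 is n = 3 (where E[X] = 1/4 ≈ 0.2500). Hence R(3, 3) > 3, i.e. R(3, 3) ≥ 4.

Largest n = 3; hence R(3, 3) > 3.


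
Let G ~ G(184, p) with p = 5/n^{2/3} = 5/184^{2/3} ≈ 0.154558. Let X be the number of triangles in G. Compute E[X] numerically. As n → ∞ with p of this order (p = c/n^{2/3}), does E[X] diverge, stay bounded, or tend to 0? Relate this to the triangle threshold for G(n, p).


Number of potential triangles: C(184, 3) = 1021384.
Each occurs with probability p³ ≈ (0.154558)³ ≈ 3.69210775e-03.
By linearity: E[X] = C(184, 3)·p³ ≈ 1021384 · 3.69210775e-03 ≈ 3771.059783.
Since α = 2/3 < 1, p = c/n^{2/3} ≫ 1/n is above the triangle threshold p ~ 1/n. Asymptotically E[X] ~ (c³/6)·n^{3(1−α)} = (5³/6)·n^{1} → ∞; triangles are abundant w.h.p.

E[X] ≈ 3771.059783; in regime p = Θ(1/n^{2/3}) E[X] diverges (above the triangle threshold p ~ 1/n).


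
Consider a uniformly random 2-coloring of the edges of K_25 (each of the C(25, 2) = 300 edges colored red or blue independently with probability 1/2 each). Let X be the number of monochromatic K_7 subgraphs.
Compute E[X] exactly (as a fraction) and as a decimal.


Let X = Σ_S X_S over the C(25, 7) = 480700 subsets S of size 7, where X_S = 1 if the K_7 on S is monochromatic.
For a fixed S, the K_7 on S has C(7, 2) = 21 edges. P[all 21 edges red] = (1/2)^21, and likewise for blue, so P[monochromatic] = 2·(1/2)^21 = 2^{1 − 21} = 1/1048576.
By linearity of expectation: E[X] = C(25, 7) · 2^{1 − 21} = 480700 · 1/1048576 = 120175/262144.
Numerically: E[X] ≈ 0.45843.

E[X] = C(25,7)·2^(1−C(7,2)) = 120175/262144 ≈ 0.45843.


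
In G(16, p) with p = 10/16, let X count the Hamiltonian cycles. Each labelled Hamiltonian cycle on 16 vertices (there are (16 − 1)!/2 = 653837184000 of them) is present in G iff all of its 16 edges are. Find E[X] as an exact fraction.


K_16 has (16 − 1)!/2 = 653837184000 labelled Hamiltonian cycles.
For each such Hamiltonian cycle H, let X_H = 1 if all 16 edges of H are present in G. Then P[X_H = 1] = p^{16} = (5/8)^{16} = 152587890625/281474976710656.
Summing the indicators: E[X] = Σ_H E[X_H] = 653837184000 · p^{16} = 653837184000 · 152587890625/281474976710656 = 97429332733154296875/274877906944.
Numerically: E[X] ≈ 3.54446e+08.

E[X] = 653837184000 · (5/8)^{16} = 97429332733154296875/274877906944 ≈ 3.54446e+08.


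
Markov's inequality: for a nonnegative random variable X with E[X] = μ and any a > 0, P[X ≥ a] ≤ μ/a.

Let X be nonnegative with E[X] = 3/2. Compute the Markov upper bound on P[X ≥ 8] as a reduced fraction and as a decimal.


μ = E[X] = 3/2, a = 8.
Markov: P[X ≥ 8] ≤ μ/a = (3/2)/8 = 3/16.
Numerically: ≈ 0.187500.
(Since a = 8 > μ = 1.500000, the bound 3/16 is < 1 and informative.)

P[X ≥ 8] ≤ 3/16 ≈ 0.187500.


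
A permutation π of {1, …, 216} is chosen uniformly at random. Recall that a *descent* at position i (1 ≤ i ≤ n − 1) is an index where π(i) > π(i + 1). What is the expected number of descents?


Write X = Σ X_I over i = 1, …, 215, with X_I the indicator of one descent.
There are 215 indicators.
For each fixed i, the pair (π(i), π(i+1)) is a uniformly random ordered pair of distinct values from {1, …, 216}; by symmetry P[π(i) > π(i+1)] = 1/2.
By linearity: E[X] = 215 · (1/2) = (216 − 1) · (1/2) = 215/2 ≈ 107.500000.

E[X] = 215/2 = 107.500000.


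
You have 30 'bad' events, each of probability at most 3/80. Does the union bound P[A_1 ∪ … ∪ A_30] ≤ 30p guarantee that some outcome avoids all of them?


Union bound: P[∪_{i=1}^{30} A_i] ≤ Σ_i P[A_i] ≤ 30·p = 30·(3/80) = 9/8.
Numerically: 9/8 ≈ 1.12500.
Is 9/8 < 1? NO.
Since the bound 9/8 is ≥ 1, the union bound is uninformative here; it does NOT by itself certify existence.

30·p = 9/8 ≈ 1.12500; existence NOT certified by the union bound.


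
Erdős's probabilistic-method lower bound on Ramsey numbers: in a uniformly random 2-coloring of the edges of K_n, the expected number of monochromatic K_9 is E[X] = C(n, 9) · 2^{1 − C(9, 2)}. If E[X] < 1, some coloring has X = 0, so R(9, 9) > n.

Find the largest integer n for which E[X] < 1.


We need C(n, 9) · 2^{1 − 36} < 1, i.e. C(n, 9) < 2^{36 − 1} = 34359738368.
Check values of n near the boundary:
  n = 63: C(63, 9) = 23667689815; 23667689815 < 34359738368? YES
  n = 64: C(64, 9) = 27540584512; 27540584512 < 34359738368? YES
  n = 65: C(65, 9) = 31966749880; 31966749880 < 34359738368? YES
  n = 66: C(66, 9) = 37014131440; 37014131440 < 34359738368? NO
  n = 67: C(67, 9) = 42757703560; 42757703560 < 34359738368? NO
The largest n with C(n, 9) < 34359738368 is n = 65 (where E[X] = 3995843735/4294967296 ≈ 0.93035). Hence R(9, 9) > 65, i.e. R(9, 9) ≥ 66.

Largest n = 65; hence R(9, 9) > 65.


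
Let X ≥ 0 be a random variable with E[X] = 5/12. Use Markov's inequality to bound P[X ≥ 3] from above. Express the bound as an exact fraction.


μ = E[X] = 5/12, a = 3.
Markov: P[X ≥ 3] ≤ μ/a = (5/12)/3 = 5/36.
Numerically: ≈ 0.138889.
(Since a = 3 > μ = 0.416667, the bound 5/36 is < 1 and informative.)

P[X ≥ 3] ≤ 5/36 ≈ 0.138889.


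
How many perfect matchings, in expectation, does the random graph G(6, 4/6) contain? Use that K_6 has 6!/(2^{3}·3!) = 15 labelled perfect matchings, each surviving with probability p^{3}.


K_6 has 6!/(2^{3}·3!) = 15 labelled perfect matchings.
For each such perfect matching H, let X_H = 1 if all 3 edges of H are present in G. Then P[X_H = 1] = p^{3} = (2/3)^{3} = 8/27.
By linearity: E[X] = Σ_H E[X_H] = 15 · p^{3} = 15 · 8/27 = 40/9.
Numerically: E[X] ≈ 4.44444.

E[X] = 15 · (2/3)^{3} = 40/9 ≈ 4.44444.


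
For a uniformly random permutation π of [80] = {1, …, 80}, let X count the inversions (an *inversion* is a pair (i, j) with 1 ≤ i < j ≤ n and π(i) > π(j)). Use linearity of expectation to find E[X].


Write X = Σ X_I over the C(80, 2) = 3160 pairs i < j, with X_I the indicator of one inversion.
There are 3160 indicators.
For each fixed pair i < j, the values π(i) and π(j) are two distinct elements of {1, …, 80} in uniformly random order; by symmetry P[π(i) > π(j)] = 1/2.
By linearity: E[X] = 3160 · (1/2) = C(80, 2) · (1/2) = 3160/2 = 1580 ≈ 1580.000000.

E[X] = 1580 = 1580.000000.


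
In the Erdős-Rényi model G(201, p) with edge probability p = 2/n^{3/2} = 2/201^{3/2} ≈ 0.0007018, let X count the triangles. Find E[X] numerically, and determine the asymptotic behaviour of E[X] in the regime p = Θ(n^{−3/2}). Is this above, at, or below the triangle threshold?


Number of potential triangles: C(201, 3) = 1333300.
Each occurs with probability p³ ≈ (0.0007018)³ ≈ 3.457066e-10.
By linearity: E[X] = C(201, 3)·p³ ≈ 1333300 · 3.457066e-10 ≈ 0.0005.
Since α = 3/2 > 1, p = c/n^{3/2} = o(1/n) is below the triangle threshold p ~ 1/n. Asymptotically E[X] ~ (c³/6)·n^{3(1−α)} = (2³/6)·n^{-1.5} → 0, so by Markov's inequality G has no triangles w.h.p.

E[X] ≈ 0.0005; in regime p = Θ(1/n^{3/2}) E[X] tends to 0 (below the triangle threshold p ~ 1/n).
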